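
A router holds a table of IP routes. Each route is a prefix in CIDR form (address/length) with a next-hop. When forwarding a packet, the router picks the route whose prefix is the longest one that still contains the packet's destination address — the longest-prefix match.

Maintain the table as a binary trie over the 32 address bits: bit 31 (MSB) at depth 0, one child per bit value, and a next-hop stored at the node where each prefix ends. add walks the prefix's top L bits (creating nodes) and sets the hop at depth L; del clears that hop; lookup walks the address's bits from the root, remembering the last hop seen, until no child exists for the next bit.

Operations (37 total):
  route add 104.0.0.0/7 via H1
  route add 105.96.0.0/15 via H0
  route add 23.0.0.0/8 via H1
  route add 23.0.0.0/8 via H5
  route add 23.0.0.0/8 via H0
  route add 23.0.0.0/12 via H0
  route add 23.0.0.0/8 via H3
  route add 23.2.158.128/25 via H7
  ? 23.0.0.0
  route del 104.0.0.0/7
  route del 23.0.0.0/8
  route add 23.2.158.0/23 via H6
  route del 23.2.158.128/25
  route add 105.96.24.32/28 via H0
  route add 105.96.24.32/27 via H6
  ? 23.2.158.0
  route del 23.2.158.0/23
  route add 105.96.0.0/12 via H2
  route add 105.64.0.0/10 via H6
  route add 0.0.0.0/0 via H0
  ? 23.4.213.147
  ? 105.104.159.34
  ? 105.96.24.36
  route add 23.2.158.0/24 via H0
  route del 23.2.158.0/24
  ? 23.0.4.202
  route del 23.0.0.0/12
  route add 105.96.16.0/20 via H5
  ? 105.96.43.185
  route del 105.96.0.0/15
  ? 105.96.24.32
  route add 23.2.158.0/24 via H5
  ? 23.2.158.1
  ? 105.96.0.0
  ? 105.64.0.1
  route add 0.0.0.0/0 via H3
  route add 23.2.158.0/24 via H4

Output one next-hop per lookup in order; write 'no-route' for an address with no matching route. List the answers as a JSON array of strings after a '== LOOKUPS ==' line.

Process each operation:
  add 104.0.0.0/7 -> H1 at depth 7
  add 105.96.0.0/15 -> H0 at depth 15
  add 23.0.0.0/8 -> H1 at depth 8
  add 23.0.0.0/8 -> H5 at depth 8
  add 23.0.0.0/8 -> H0 at depth 8
  add 23.0.0.0/12 -> H0 at depth 12
  add 23.0.0.0/8 -> H3 at depth 8
  add 23.2.158.128/25 -> H7 at depth 25
  ? 23.0.0.0  path d0:-→d1:-→d2:-→d3:-→d4:-→d5:-→d6:-→d7:-→d8:H3→d9:-→d10:-→d11:-→d12:H0→d13:-→d14:-  best=H0
  - 104.0.0.0/7 clear@7
  - 23.0.0.0/8 clear@8
  add 23.2.158.0/23 -> H6 at depth 23
  - 23.2.158.128/25 clear@25
  add 105.96.24.32/28 -> H0 at depth 28
  add 105.96.24.32/27 -> H6 at depth 27
  ? 23.2.158.0  path d0:-→d1:-→d2:-→d3:-→d4:-→d5:-→d6:-→d7:-→d8:-→d9:-→d10:-→d11:-→d12:H0→d13:-→d14:-→d15:-→d16:-→d17:-→d18:-→d19:-→d20:-→d21:-→d22:-→d23:H6→d24:-  best=H6
  - 23.2.158.0/23 clear@23
  add 105.96.0.0/12 -> H2 at depth 12
  add 105.64.0.0/10 -> H6 at depth 10
  add 0.0.0.0/0 -> H0 at depth 0
  ? 23.4.213.147  path d0:H0→d1:-→d2:-→d3:-→d4:-→d5:-→d6:-→d7:-→d8:-→d9:-→d10:-→d11:-→d12:H0→d13:-  best=H0
  ? 105.104.159.34  path d0:H0→d1:-→d2:-→d3:-→d4:-→d5:-→d6:-→d7:-→d8:-→d9:-→d10:H6→d11:-→d12:H2  best=H2
  ? 105.96.24.36  path d0:H0→d1:-→d2:-→d3:-→d4:-→d5:-→d6:-→d7:-→d8:-→d9:-→d10:H6→d11:-→d12:H2→d13:-→d14:-→d15:H0→d16:-→d17:-→d18:-→d19:-→d20:-→d21:-→d22:-→d23:-→d24:-→d25:-→d26:-→d27:H6→d28:H0  best=H0
  add 23.2.158.0/24 -> H0 at depth 24
  - 23.2.158.0/24 clear@24
  ? 23.0.4.202  path d0:H0→d1:-→d2:-→d3:-→d4:-→d5:-→d6:-→d7:-→d8:-→d9:-→d10:-→d11:-→d12:H0→d13:-→d14:-  best=H0
  - 23.0.0.0/12 clear@12
  add 105.96.16.0/20 -> H5 at depth 20
  ? 105.96.43.185  path d0:H0→d1:-→d2:-→d3:-→d4:-→d5:-→d6:-→d7:-→d8:-→d9:-→d10:H6→d11:-→d12:H2→d13:-→d14:-→d15:H0→d16:-→d17:-→d18:-  best=H0
  - 105.96.0.0/15 clear@15
  ? 105.96.24.32  path d0:H0→d1:-→d2:-→d3:-→d4:-→d5:-→d6:-→d7:-→d8:-→d9:-→d10:H6→d11:-→d12:H2→d13:-→d14:-→d15:-→d16:-→d17:-→d18:-→d19:-→d20:H5→d21:-→d22:-→d23:-→d24:-→d25:-→d26:-→d27:H6→d28:H0  best=H0
  add 23.2.158.0/24 -> H5 at depth 24
  ? 23.2.158.1  path d0:H0→d1:-→d2:-→d3:-→d4:-→d5:-→d6:-→d7:-→d8:-→d9:-→d10:-→d11:-→d12:-→d13:-→d14:-→d15:-→d16:-→d17:-→d18:-→d19:-→d20:-→d21:-→d22:-→d23:-→d24:H5  best=H5
  ? 105.96.0.0  path d0:H0→d1:-→d2:-→d3:-→d4:-→d5:-→d6:-→d7:-→d8:-→d9:-→d10:H6→d11:-→d12:H2→d13:-→d14:-→d15:-→d16:-→d17:-→d18:-→d19:-  best=H2
  ? 105.64.0.1  path d0:H0→d1:-→d2:-→d3:-→d4:-→d5:-→d6:-→d7:-→d8:-→d9:-→d10:H6  best=H6
  add 0.0.0.0/0 -> H3 at depth 0
  add 23.2.158.0/24 -> H4 at depth 24

== LOOKUPS ==
["H0","H6","H0","H2","H0","H0","H0","H0","H5","H2","H6"]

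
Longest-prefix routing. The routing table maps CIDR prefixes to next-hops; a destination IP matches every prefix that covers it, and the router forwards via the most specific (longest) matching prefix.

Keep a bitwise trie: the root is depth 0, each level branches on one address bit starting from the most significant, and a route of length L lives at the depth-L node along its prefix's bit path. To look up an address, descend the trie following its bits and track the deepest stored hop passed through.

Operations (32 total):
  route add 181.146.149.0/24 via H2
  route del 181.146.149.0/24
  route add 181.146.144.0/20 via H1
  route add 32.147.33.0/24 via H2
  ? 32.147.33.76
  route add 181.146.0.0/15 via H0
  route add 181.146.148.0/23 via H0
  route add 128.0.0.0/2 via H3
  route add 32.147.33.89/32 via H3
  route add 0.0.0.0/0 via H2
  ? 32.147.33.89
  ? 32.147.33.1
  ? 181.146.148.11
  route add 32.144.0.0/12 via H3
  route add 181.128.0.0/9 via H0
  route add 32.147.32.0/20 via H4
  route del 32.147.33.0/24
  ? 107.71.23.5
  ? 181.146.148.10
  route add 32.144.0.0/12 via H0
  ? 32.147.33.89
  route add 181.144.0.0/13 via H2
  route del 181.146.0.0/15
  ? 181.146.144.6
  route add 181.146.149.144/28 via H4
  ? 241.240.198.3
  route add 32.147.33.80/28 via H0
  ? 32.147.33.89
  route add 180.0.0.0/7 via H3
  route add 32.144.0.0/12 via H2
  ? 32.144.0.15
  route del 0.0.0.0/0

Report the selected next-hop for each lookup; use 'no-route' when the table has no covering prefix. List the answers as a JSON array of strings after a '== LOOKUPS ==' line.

Trace:
  add 181.146.149.0/24 -> H2 at depth 24
  - 181.146.149.0/24 clear@24
  add 181.146.144.0/20 -> H1 at depth 20
  add 32.147.33.0/24 -> H2 at depth 24
  ? 32.147.33.76  path d0:-→d1:-→d2:-→d3:-→d4:-→d5:-→d6:-→d7:-→d8:-→d9:-→d10:-→d11:-→d12:-→d13:-→d14:-→d15:-→d16:-→d17:-→d18:-→d19:-→d20:-→d21:-→d22:-→d23:-→d24:H2  best=H2
  add 181.146.0.0/15 -> H0 at depth 15
  add 181.146.148.0/23 -> H0 at depth 23
  add 128.0.0.0/2 -> H3 at depth 2
  add 32.147.33.89/32 -> H3 at depth 32
  add 0.0.0.0/0 -> H2 at depth 0
  ? 32.147.33.89  path d0:H2→d1:-→d2:-→d3:-→d4:-→d5:-→d6:-→d7:-→d8:-→d9:-→d10:-→d11:-→d12:-→d13:-→d14:-→d15:-→d16:-→d17:-→d18:-→d19:-→d20:-→d21:-→d22:-→d23:-→d24:H2→d25:-→d26:-→d27:-→d28:-→d29:-→d30:-→d31:-→d32:H3  best=H3
  ? 32.147.33.1  path d0:H2→d1:-→d2:-→d3:-→d4:-→d5:-→d6:-→d7:-→d8:-→d9:-→d10:-→d11:-→d12:-→d13:-→d14:-→d15:-→d16:-→d17:-→d18:-→d19:-→d20:-→d21:-→d22:-→d23:-→d24:H2→d25:-  best=H2
  ? 181.146.148.11  path d0:H2→d1:-→d2:H3→d3:-→d4:-→d5:-→d6:-→d7:-→d8:-→d9:-→d10:-→d11:-→d12:-→d13:-→d14:-→d15:H0→d16:-→d17:-→d18:-→d19:-→d20:H1→d21:-→d22:-→d23:H0  best=H0
  add 32.144.0.0/12 -> H3 at depth 12
  add 181.128.0.0/9 -> H0 at depth 9
  add 32.147.32.0/20 -> H4 at depth 20
  - 32.147.33.0/24 clear@24
  ? 107.71.23.5  path d0:H2→d1:-  best=H2
  ? 181.146.148.10  path d0:H2→d1:-→d2:H3→d3:-→d4:-→d5:-→d6:-→d7:-→d8:-→d9:H0→d10:-→d11:-→d12:-→d13:-→d14:-→d15:H0→d16:-→d17:-→d18:-→d19:-→d20:H1→d21:-→d22:-→d23:H0  best=H0
  add 32.144.0.0/12 -> H0 at depth 12
  ? 32.147.33.89  path d0:H2→d1:-→d2:-→d3:-→d4:-→d5:-→d6:-→d7:-→d8:-→d9:-→d10:-→d11:-→d12:H0→d13:-→d14:-→d15:-→d16:-→d17:-→d18:-→d19:-→d20:H4→d21:-→d22:-→d23:-→d24:-→d25:-→d26:-→d27:-→d28:-→d29:-→d30:-→d31:-→d32:H3  best=H3
  add 181.144.0.0/13 -> H2 at depth 13
  - 181.146.0.0/15 clear@15
  ? 181.146.144.6  path d0:H2→d1:-→d2:H3→d3:-→d4:-→d5:-→d6:-→d7:-→d8:-→d9:H0→d10:-→d11:-→d12:-→d13:H2→d14:-→d15:-→d16:-→d17:-→d18:-→d19:-→d20:H1→d21:-  best=H1
  add 181.146.149.144/28 -> H4 at depth 28
  ? 241.240.198.3  path d0:H2→d1:-  best=H2
  add 32.147.33.80/28 -> H0 at depth 28
  ? 32.147.33.89  path d0:H2→d1:-→d2:-→d3:-→d4:-→d5:-→d6:-→d7:-→d8:-→d9:-→d10:-→d11:-→d12:H0→d13:-→d14:-→d15:-→d16:-→d17:-→d18:-→d19:-→d20:H4→d21:-→d22:-→d23:-→d24:-→d25:-→d26:-→d27:-→d28:H0→d29:-→d30:-→d31:-→d32:H3  best=H3
  add 180.0.0.0/7 -> H3 at depth 7
  add 32.144.0.0/12 -> H2 at depth 12
  ? 32.144.0.15  path d0:H2→d1:-→d2:-→d3:-→d4:-→d5:-→d6:-→d7:-→d8:-→d9:-→d10:-→d11:-→d12:H2→d13:-→d14:-  best=H2
  - 0.0.0.0/0 clear@0

== LOOKUPS ==
["H2","H3","H2","H0","H2","H0","H3","H1","H2","H3","H2"]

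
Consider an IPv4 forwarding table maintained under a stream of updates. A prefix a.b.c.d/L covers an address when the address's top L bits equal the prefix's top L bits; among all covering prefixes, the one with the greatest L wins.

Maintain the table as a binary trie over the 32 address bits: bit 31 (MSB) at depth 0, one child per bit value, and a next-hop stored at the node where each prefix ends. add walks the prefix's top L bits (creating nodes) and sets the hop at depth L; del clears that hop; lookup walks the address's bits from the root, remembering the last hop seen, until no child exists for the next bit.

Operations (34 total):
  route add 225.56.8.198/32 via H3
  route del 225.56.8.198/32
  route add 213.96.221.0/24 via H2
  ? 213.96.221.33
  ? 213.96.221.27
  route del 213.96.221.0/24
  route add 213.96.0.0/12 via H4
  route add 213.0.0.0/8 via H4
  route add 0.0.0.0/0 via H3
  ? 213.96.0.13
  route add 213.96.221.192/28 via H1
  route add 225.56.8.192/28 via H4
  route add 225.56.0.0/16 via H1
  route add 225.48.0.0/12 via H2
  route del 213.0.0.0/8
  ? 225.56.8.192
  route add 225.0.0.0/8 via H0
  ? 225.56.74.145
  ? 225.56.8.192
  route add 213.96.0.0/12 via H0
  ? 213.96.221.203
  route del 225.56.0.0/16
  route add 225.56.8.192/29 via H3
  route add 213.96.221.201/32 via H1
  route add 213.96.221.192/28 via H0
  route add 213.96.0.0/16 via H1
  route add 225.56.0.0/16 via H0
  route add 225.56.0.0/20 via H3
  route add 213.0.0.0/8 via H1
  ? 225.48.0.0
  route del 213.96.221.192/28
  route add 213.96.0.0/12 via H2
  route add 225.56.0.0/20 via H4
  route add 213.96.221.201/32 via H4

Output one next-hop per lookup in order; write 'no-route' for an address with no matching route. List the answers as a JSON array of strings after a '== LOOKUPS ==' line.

Process each operation:
  + 225.56.8.198/32 (H3) depth=32
  - 225.56.8.198/32 clear@32
  + 213.96.221.0/24 (H2) depth=24
  ? 213.96.221.33  path d0:-→d1:-→d2:-→d3:-→d4:-→d5:-→d6:-→d7:-→d8:-→d9:-→d10:-→d11:-→d12:-→d13:-→d14:-→d15:-→d16:-→d17:-→d18:-→d19:-→d20:-→d21:-→d22:-→d23:-→d24:H2  best=H2
  ? 213.96.221.27  path d0:-→d1:-→d2:-→d3:-→d4:-→d5:-→d6:-→d7:-→d8:-→d9:-→d10:-→d11:-→d12:-→d13:-→d14:-→d15:-→d16:-→d17:-→d18:-→d19:-→d20:-→d21:-→d22:-→d23:-→d24:H2  best=H2
  - 213.96.221.0/24 clear@24
  + 213.96.0.0/12 (H4) depth=12
  + 213.0.0.0/8 (H4) depth=8
  + 0.0.0.0/0 (H3) depth=0
  ? 213.96.0.13  path d0:H3→d1:-→d2:-→d3:-→d4:-→d5:-→d6:-→d7:-→d8:H4→d9:-→d10:-→d11:-→d12:H4→d13:-→d14:-→d15:-→d16:-  best=H4
  + 213.96.221.192/28 (H1) depth=28
  + 225.56.8.192/28 (H4) depth=28
  + 225.56.0.0/16 (H1) depth=16
  + 225.48.0.0/12 (H2) depth=12
  - 213.0.0.0/8 clear@8
  ? 225.56.8.192  path d0:H3→d1:-→d2:-→d3:-→d4:-→d5:-→d6:-→d7:-→d8:-→d9:-→d10:-→d11:-→d12:H2→d13:-→d14:-→d15:-→d16:H1→d17:-→d18:-→d19:-→d20:-→d21:-→d22:-→d23:-→d24:-→d25:-→d26:-→d27:-→d28:H4→d29:-  best=H4
  + 225.0.0.0/8 (H0) depth=8
  ? 225.56.74.145  path d0:H3→d1:-→d2:-→d3:-→d4:-→d5:-→d6:-→d7:-→d8:H0→d9:-→d10:-→d11:-→d12:H2→d13:-→d14:-→d15:-→d16:H1→d17:-  best=H1
  ? 225.56.8.192  path d0:H3→d1:-→d2:-→d3:-→d4:-→d5:-→d6:-→d7:-→d8:H0→d9:-→d10:-→d11:-→d12:H2→d13:-→d14:-→d15:-→d16:H1→d17:-→d18:-→d19:-→d20:-→d21:-→d22:-→d23:-→d24:-→d25:-→d26:-→d27:-→d28:H4→d29:-  best=H4
  + 213.96.0.0/12 (H0) depth=12
  ? 213.96.221.203  path d0:H3→d1:-→d2:-→d3:-→d4:-→d5:-→d6:-→d7:-→d8:-→d9:-→d10:-→d11:-→d12:H0→d13:-→d14:-→d15:-→d16:-→d17:-→d18:-→d19:-→d20:-→d21:-→d22:-→d23:-→d24:-→d25:-→d26:-→d27:-→d28:H1  best=H1
  - 225.56.0.0/16 clear@16
  + 225.56.8.192/29 (H3) depth=29
  + 213.96.221.201/32 (H1) depth=32
  + 213.96.221.192/28 (H0) depth=28
  + 213.96.0.0/16 (H1) depth=16
  + 225.56.0.0/16 (H0) depth=16
  + 225.56.0.0/20 (H3) depth=20
  + 213.0.0.0/8 (H1) depth=8
  ? 225.48.0.0  path d0:H3→d1:-→d2:-→d3:-→d4:-→d5:-→d6:-→d7:-→d8:H0→d9:-→d10:-→d11:-→d12:H2  best=H2
  - 213.96.221.192/28 clear@28
  + 213.96.0.0/12 (H2) depth=12
  + 225.56.0.0/20 (H4) depth=20
  + 213.96.221.201/32 (H4) depth=32

== LOOKUPS ==
["H2","H2","H4","H4","H1","H4","H1","H2"]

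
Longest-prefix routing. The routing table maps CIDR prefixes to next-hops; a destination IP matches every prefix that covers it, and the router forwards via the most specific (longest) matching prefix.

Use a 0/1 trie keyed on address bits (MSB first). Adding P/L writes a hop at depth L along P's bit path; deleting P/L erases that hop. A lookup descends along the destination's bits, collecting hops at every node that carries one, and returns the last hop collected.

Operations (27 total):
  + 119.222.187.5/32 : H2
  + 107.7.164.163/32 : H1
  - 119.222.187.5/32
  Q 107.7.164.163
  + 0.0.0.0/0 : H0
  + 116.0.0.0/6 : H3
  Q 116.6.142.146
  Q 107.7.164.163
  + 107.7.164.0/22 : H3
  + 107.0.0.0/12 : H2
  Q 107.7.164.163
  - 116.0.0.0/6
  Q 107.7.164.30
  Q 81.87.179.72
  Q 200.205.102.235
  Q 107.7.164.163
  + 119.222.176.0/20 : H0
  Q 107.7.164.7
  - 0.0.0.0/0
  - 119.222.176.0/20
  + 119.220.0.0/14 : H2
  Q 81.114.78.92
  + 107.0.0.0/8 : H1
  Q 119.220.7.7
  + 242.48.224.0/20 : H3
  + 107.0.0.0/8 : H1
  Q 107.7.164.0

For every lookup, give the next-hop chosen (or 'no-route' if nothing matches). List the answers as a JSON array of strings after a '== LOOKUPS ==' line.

Process each operation:
  + 119.222.187.5/32 (H2) depth=32
  + 107.7.164.163/32 (H1) depth=32
  del 119.222.187.5/32 (clear depth 32)
  lookup 107.7.164.163: bits 01101011000001111010010010100011 walk d0:-→d1:-→d2:-→d3:-→d4:-→d5:-→d6:-→d7:-→d8:-→d9:-→d10:-→d11:-→d12:-→d13:-→d14:-→d15:-→d16:-→d17:-→d18:-→d19:-→d20:-→d21:-→d22:-→d23:-→d24:-→d25:-→d26:-→d27:-→d28:-→d29:-→d30:-→d31:-→d32:H1 -> H1
  + 0.0.0.0/0 (H0) depth=0
  + 116.0.0.0/6 (H3) depth=6
  lookup 116.6.142.146: bits 011101 walk d0:H0→d1:-→d2:-→d3:-→d4:-→d5:-→d6:H3 -> H3
  lookup 107.7.164.163: bits 01101011000001111010010010100011 walk d0:H0→d1:-→d2:-→d3:-→d4:-→d5:-→d6:-→d7:-→d8:-→d9:-→d10:-→d11:-→d12:-→d13:-→d14:-→d15:-→d16:-→d17:-→d18:-→d19:-→d20:-→d21:-→d22:-→d23:-→d24:-→d25:-→d26:-→d27:-→d28:-→d29:-→d30:-→d31:-→d32:H1 -> H1
  + 107.7.164.0/22 (H3) depth=22
  + 107.0.0.0/12 (H2) depth=12
  lookup 107.7.164.163: bits 01101011000001111010010010100011 walk d0:H0→d1:-→d2:-→d3:-→d4:-→d5:-→d6:-→d7:-→d8:-→d9:-→d10:-→d11:-→d12:H2→d13:-→d14:-→d15:-→d16:-→d17:-→d18:-→d19:-→d20:-→d21:-→d22:H3→d23:-→d24:-→d25:-→d26:-→d27:-→d28:-→d29:-→d30:-→d31:-→d32:H1 -> H1
  del 116.0.0.0/6 (clear depth 6)
  lookup 107.7.164.30: bits 011010110000011110100100 walk d0:H0→d1:-→d2:-→d3:-→d4:-→d5:-→d6:-→d7:-→d8:-→d9:-→d10:-→d11:-→d12:H2→d13:-→d14:-→d15:-→d16:-→d17:-→d18:-→d19:-→d20:-→d21:-→d22:H3→d23:-→d24:- -> H3
  lookup 81.87.179.72: bits 01 walk d0:H0→d1:-→d2:- -> H0
  lookup 200.205.102.235: bits ε walk d0:H0 -> H0
  lookup 107.7.164.163: bits 01101011000001111010010010100011 walk d0:H0→d1:-→d2:-→d3:-→d4:-→d5:-→d6:-→d7:-→d8:-→d9:-→d10:-→d11:-→d12:H2→d13:-→d14:-→d15:-→d16:-→d17:-→d18:-→d19:-→d20:-→d21:-→d22:H3→d23:-→d24:-→d25:-→d26:-→d27:-→d28:-→d29:-→d30:-→d31:-→d32:H1 -> H1
  + 119.222.176.0/20 (H0) depth=20
  lookup 107.7.164.7: bits 011010110000011110100100 walk d0:H0→d1:-→d2:-→d3:-→d4:-→d5:-→d6:-→d7:-→d8:-→d9:-→d10:-→d11:-→d12:H2→d13:-→d14:-→d15:-→d16:-→d17:-→d18:-→d19:-→d20:-→d21:-→d22:H3→d23:-→d24:- -> H3
  del 0.0.0.0/0 (clear depth 0)
  del 119.222.176.0/20 (clear depth 20)
  + 119.220.0.0/14 (H2) depth=14
  lookup 81.114.78.92: bits 01 walk d0:-→d1:-→d2:- -> no-route
  + 107.0.0.0/8 (H1) depth=8
  lookup 119.220.7.7: bits 01110111110111 walk d0:-→d1:-→d2:-→d3:-→d4:-→d5:-→d6:-→d7:-→d8:-→d9:-→d10:-→d11:-→d12:-→d13:-→d14:H2 -> H2
  + 242.48.224.0/20 (H3) depth=20
  + 107.0.0.0/8 (H1) depth=8
  lookup 107.7.164.0: bits 011010110000011110100100 walk d0:-→d1:-→d2:-→d3:-→d4:-→d5:-→d6:-→d7:-→d8:H1→d9:-→d10:-→d11:-→d12:H2→d13:-→d14:-→d15:-→d16:-→d17:-→d18:-→d19:-→d20:-→d21:-→d22:H3→d23:-→d24:- -> H3

== LOOKUPS ==
["H1","H3","H1","H1","H3","H0","H0","H1","H3","no-route","H2","H3"]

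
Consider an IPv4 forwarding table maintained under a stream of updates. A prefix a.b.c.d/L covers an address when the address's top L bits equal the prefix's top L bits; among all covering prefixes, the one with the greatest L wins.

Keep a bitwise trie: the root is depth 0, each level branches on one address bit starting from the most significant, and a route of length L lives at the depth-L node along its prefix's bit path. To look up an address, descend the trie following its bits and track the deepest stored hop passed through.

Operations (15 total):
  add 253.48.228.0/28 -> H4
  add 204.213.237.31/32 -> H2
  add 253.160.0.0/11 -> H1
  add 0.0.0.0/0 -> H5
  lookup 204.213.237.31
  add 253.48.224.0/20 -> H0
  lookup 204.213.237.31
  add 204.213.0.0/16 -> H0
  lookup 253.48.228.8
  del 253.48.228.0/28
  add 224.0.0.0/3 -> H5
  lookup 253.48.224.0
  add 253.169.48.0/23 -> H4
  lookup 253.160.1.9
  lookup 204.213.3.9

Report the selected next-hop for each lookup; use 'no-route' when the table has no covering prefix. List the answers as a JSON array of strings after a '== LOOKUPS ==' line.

Process each operation:
  add 253.48.228.0/28 -> H4 at depth 28
  add 204.213.237.31/32 -> H2 at depth 32
  add 253.160.0.0/11 -> H1 at depth 11
  add 0.0.0.0/0 -> H5 at depth 0
  lookup 204.213.237.31: bits 11001100110101011110110100011111 walk d0:H5→d1:-→d2:-→d3:-→d4:-→d5:-→d6:-→d7:-→d8:-→d9:-→d10:-→d11:-→d12:-→d13:-→d14:-→d15:-→d16:-→d17:-→d18:-→d19:-→d20:-→d21:-→d22:-→d23:-→d24:-→d25:-→d26:-→d27:-→d28:-→d29:-→d30:-→d31:-→d32:H2 -> H2
  add 253.48.224.0/20 -> H0 at depth 20
  lookup 204.213.237.31: bits 11001100110101011110110100011111 walk d0:H5→d1:-→d2:-→d3:-→d4:-→d5:-→d6:-→d7:-→d8:-→d9:-→d10:-→d11:-→d12:-→d13:-→d14:-→d15:-→d16:-→d17:-→d18:-→d19:-→d20:-→d21:-→d22:-→d23:-→d24:-→d25:-→d26:-→d27:-→d28:-→d29:-→d30:-→d31:-→d32:H2 -> H2
  add 204.213.0.0/16 -> H0 at depth 16
  lookup 253.48.228.8: bits 1111110100110000111001000000 walk d0:H5→d1:-→d2:-→d3:-→d4:-→d5:-→d6:-→d7:-→d8:-→d9:-→d10:-→d11:-→d12:-→d13:-→d14:-→d15:-→d16:-→d17:-→d18:-→d19:-→d20:H0→d21:-→d22:-→d23:-→d24:-→d25:-→d26:-→d27:-→d28:H4 -> H4
  del 253.48.228.0/28 (clear depth 28)
  add 224.0.0.0/3 -> H5 at depth 3
  lookup 253.48.224.0: bits 111111010011000011100 walk d0:H5→d1:-→d2:-→d3:H5→d4:-→d5:-→d6:-→d7:-→d8:-→d9:-→d10:-→d11:-→d12:-→d13:-→d14:-→d15:-→d16:-→d17:-→d18:-→d19:-→d20:H0→d21:- -> H0
  add 253.169.48.0/23 -> H4 at depth 23
  lookup 253.160.1.9: bits 111111011010 walk d0:H5→d1:-→d2:-→d3:H5→d4:-→d5:-→d6:-→d7:-→d8:-→d9:-→d10:-→d11:H1→d12:- -> H1
  lookup 204.213.3.9: bits 1100110011010101 walk d0:H5→d1:-→d2:-→d3:-→d4:-→d5:-→d6:-→d7:-→d8:-→d9:-→d10:-→d11:-→d12:-→d13:-→d14:-→d15:-→d16:H0 -> H0

== LOOKUPS ==
["H2","H2","H4","H0","H1","H0"]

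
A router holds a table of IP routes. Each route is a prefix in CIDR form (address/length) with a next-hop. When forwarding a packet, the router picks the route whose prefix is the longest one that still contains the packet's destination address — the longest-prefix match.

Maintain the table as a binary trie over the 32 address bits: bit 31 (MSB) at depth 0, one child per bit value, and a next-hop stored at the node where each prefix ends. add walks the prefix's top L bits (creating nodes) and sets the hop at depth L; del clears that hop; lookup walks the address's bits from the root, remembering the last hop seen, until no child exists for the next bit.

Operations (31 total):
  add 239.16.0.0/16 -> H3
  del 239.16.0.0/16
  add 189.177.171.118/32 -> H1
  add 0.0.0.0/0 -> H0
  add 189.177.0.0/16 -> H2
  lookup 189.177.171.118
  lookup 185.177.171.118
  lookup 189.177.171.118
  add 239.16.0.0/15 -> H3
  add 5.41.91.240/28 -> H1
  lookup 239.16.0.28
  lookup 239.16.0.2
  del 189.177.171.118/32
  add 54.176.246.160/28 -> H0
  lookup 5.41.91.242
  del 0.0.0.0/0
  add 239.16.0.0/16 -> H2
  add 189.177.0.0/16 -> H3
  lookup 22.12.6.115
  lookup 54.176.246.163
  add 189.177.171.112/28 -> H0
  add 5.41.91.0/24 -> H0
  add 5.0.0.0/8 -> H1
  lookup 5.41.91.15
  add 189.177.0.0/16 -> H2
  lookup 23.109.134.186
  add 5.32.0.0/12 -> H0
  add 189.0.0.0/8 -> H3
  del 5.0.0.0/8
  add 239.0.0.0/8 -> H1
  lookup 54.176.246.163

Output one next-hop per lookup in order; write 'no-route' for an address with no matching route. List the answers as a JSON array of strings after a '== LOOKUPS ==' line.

Process each operation:
  + 239.16.0.0/16 (H3) depth=16
  del 239.16.0.0/16 (clear depth 16)
  + 189.177.171.118/32 (H1) depth=32
  + 0.0.0.0/0 (H0) depth=0
  + 189.177.0.0/16 (H2) depth=16
  lookup 189.177.171.118: bits 10111101101100011010101101110110 walk d0:H0→d1:-→d2:-→d3:-→d4:-→d5:-→d6:-→d7:-→d8:-→d9:-→d10:-→d11:-→d12:-→d13:-→d14:-→d15:-→d16:H2→d17:-→d18:-→d19:-→d20:-→d21:-→d22:-→d23:-→d24:-→d25:-→d26:-→d27:-→d28:-→d29:-→d30:-→d31:-→d32:H1 -> H1
  lookup 185.177.171.118: bits 10111 walk d0:H0→d1:-→d2:-→d3:-→d4:-→d5:- -> H0
  lookup 189.177.171.118: bits 10111101101100011010101101110110 walk d0:H0→d1:-→d2:-→d3:-→d4:-→d5:-→d6:-→d7:-→d8:-→d9:-→d10:-→d11:-→d12:-→d13:-→d14:-→d15:-→d16:H2→d17:-→d18:-→d19:-→d20:-→d21:-→d22:-→d23:-→d24:-→d25:-→d26:-→d27:-→d28:-→d29:-→d30:-→d31:-→d32:H1 -> H1
  + 239.16.0.0/15 (H3) depth=15
  + 5.41.91.240/28 (H1) depth=28
  lookup 239.16.0.28: bits 1110111100010000 walk d0:H0→d1:-→d2:-→d3:-→d4:-→d5:-→d6:-→d7:-→d8:-→d9:-→d10:-→d11:-→d12:-→d13:-→d14:-→d15:H3→d16:- -> H3
  lookup 239.16.0.2: bits 1110111100010000 walk d0:H0→d1:-→d2:-→d3:-→d4:-→d5:-→d6:-→d7:-→d8:-→d9:-→d10:-→d11:-→d12:-→d13:-→d14:-→d15:H3→d16:- -> H3
  del 189.177.171.118/32 (clear depth 32)
  + 54.176.246.160/28 (H0) depth=28
  lookup 5.41.91.242: bits 0000010100101001010110111111 walk d0:H0→d1:-→d2:-→d3:-→d4:-→d5:-→d6:-→d7:-→d8:-→d9:-→d10:-→d11:-→d12:-→d13:-→d14:-→d15:-→d16:-→d17:-→d18:-→d19:-→d20:-→d21:-→d22:-→d23:-→d24:-→d25:-→d26:-→d27:-→d28:H1 -> H1
  del 0.0.0.0/0 (clear depth 0)
  + 239.16.0.0/16 (H2) depth=16
  + 189.177.0.0/16 (H3) depth=16
  lookup 22.12.6.115: bits 000 walk d0:-→d1:-→d2:-→d3:- -> no-route
  lookup 54.176.246.163: bits 0011011010110000111101101010 walk d0:-→d1:-→d2:-→d3:-→d4:-→d5:-→d6:-→d7:-→d8:-→d9:-→d10:-→d11:-→d12:-→d13:-→d14:-→d15:-→d16:-→d17:-→d18:-→d19:-→d20:-→d21:-→d22:-→d23:-→d24:-→d25:-→d26:-→d27:-→d28:H0 -> H0
  + 189.177.171.112/28 (H0) depth=28
  + 5.41.91.0/24 (H0) depth=24
  + 5.0.0.0/8 (H1) depth=8
  lookup 5.41.91.15: bits 000001010010100101011011 walk d0:-→d1:-→d2:-→d3:-→d4:-→d5:-→d6:-→d7:-→d8:H1→d9:-→d10:-→d11:-→d12:-→d13:-→d14:-→d15:-→d16:-→d17:-→d18:-→d19:-→d20:-→d21:-→d22:-→d23:-→d24:H0 -> H0
  + 189.177.0.0/16 (H2) depth=16
  lookup 23.109.134.186: bits 000 walk d0:-→d1:-→d2:-→d3:- -> no-route
  + 5.32.0.0/12 (H0) depth=12
  + 189.0.0.0/8 (H3) depth=8
  del 5.0.0.0/8 (clear depth 8)
  + 239.0.0.0/8 (H1) depth=8
  lookup 54.176.246.163: bits 0011011010110000111101101010 walk d0:-→d1:-→d2:-→d3:-→d4:-→d5:-→d6:-→d7:-→d8:-→d9:-→d10:-→d11:-→d12:-→d13:-→d14:-→d15:-→d16:-→d17:-→d18:-→d19:-→d20:-→d21:-→d22:-→d23:-→d24:-→d25:-→d26:-→d27:-→d28:H0 -> H0

== LOOKUPS ==
["H1","H0","H1","H3","H3","H1","no-route","H0","H0","no-route","H0"]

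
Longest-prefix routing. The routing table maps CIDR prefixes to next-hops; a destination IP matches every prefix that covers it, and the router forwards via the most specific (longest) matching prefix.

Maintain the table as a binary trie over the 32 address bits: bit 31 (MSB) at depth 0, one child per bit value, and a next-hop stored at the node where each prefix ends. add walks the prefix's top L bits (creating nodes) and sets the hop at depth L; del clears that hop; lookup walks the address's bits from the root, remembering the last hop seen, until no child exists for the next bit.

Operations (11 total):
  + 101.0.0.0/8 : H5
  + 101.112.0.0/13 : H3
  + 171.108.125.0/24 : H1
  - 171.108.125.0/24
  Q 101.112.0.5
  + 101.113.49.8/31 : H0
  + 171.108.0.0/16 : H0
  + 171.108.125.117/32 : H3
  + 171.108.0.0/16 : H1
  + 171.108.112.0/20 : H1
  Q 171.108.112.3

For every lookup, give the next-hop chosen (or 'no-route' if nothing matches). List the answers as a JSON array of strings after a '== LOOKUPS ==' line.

Apply in order:
  + 101.0.0.0/8 (H5) depth=8
  + 101.112.0.0/13 (H3) depth=13
  + 171.108.125.0/24 (H1) depth=24
  del 171.108.125.0/24 (clear depth 24)
  Q 101.112.0.5: descend 0110010101110 ; hops seen [H5,H3] ; pick H3
  + 101.113.49.8/31 (H0) depth=31
  + 171.108.0.0/16 (H0) depth=16
  + 171.108.125.117/32 (H3) depth=32
  + 171.108.0.0/16 (H1) depth=16
  + 171.108.112.0/20 (H1) depth=20
  Q 171.108.112.3: descend 10101011011011000111 ; hops seen [H1,H1] ; pick H1

== LOOKUPS ==
["H3","H1"]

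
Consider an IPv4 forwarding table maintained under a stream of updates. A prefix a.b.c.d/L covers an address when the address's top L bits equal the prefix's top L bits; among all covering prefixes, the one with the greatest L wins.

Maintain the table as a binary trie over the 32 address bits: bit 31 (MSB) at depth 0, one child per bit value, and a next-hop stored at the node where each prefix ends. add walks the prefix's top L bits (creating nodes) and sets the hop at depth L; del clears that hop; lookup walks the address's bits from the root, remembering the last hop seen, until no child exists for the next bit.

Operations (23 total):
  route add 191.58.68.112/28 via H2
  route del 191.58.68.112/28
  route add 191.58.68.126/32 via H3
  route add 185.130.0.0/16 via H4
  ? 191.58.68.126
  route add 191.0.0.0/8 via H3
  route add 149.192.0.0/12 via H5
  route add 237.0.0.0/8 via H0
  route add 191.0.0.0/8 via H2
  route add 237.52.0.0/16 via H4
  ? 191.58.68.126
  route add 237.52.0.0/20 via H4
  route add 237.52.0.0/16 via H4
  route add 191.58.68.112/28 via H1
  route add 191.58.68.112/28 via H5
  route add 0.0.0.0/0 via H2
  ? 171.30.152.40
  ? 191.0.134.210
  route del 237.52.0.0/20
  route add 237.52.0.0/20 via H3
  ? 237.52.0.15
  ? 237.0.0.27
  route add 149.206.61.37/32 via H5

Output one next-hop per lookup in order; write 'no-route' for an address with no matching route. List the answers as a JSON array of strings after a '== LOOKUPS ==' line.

Apply in order:
  add 191.58.68.112/28 -> H2 at depth 28
  del 191.58.68.112/28 (clear depth 28)
  add 191.58.68.126/32 -> H3 at depth 32
  add 185.130.0.0/16 -> H4 at depth 16
  Q 191.58.68.126: descend 10111111001110100100010001111110 ; hops seen [H3] ; pick H3
  add 191.0.0.0/8 -> H3 at depth 8
  add 149.192.0.0/12 -> H5 at depth 12
  add 237.0.0.0/8 -> H0 at depth 8
  add 191.0.0.0/8 -> H2 at depth 8
  add 237.52.0.0/16 -> H4 at depth 16
  Q 191.58.68.126: descend 10111111001110100100010001111110 ; hops seen [H2,H3] ; pick H3
  add 237.52.0.0/20 -> H4 at depth 20
  add 237.52.0.0/16 -> H4 at depth 16
  add 191.58.68.112/28 -> H1 at depth 28
  add 191.58.68.112/28 -> H5 at depth 28
  add 0.0.0.0/0 -> H2 at depth 0
  Q 171.30.152.40: descend 101 ; hops seen [H2] ; pick H2
  Q 191.0.134.210: descend 1011111100 ; hops seen [H2,H2] ; pick H2
  del 237.52.0.0/20 (clear depth 20)
  add 237.52.0.0/20 -> H3 at depth 20
  Q 237.52.0.15: descend 11101101001101000000 ; hops seen [H2,H0,H4,H3] ; pick H3
  Q 237.0.0.27: descend 1110110100 ; hops seen [H2,H0] ; pick H0
  add 149.206.61.37/32 -> H5 at depth 32

== LOOKUPS ==
["H3","H3","H2","H2","H3","H0"]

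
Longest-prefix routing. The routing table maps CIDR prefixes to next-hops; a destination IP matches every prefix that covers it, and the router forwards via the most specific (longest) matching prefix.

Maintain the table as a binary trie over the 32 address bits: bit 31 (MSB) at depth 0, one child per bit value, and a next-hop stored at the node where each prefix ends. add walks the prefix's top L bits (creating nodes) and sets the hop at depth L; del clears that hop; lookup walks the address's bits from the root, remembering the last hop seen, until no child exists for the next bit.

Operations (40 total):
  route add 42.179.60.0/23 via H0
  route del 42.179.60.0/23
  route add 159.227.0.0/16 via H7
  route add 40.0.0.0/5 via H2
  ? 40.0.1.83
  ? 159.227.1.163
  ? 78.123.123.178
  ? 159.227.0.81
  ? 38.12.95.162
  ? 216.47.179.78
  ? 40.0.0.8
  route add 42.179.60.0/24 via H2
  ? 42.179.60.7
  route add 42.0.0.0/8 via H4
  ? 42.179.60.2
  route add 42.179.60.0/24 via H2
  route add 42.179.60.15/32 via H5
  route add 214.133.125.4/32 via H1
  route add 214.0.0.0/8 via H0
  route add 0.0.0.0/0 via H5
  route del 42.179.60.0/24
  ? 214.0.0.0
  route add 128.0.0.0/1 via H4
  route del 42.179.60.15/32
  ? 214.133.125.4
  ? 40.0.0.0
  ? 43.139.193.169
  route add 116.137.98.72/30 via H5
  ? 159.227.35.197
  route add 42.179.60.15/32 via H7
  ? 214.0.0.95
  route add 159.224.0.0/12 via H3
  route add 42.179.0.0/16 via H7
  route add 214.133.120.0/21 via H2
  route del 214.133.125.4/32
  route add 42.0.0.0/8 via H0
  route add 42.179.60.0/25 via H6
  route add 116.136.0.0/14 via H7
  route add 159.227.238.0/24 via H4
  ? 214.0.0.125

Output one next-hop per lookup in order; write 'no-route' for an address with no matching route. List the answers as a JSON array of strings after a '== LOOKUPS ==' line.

Apply in order:
  add 42.179.60.0/23 -> H0 at depth 23
  - 42.179.60.0/23 clear@23
  add 159.227.0.0/16 -> H7 at depth 16
  add 40.0.0.0/5 -> H2 at depth 5
  lookup 40.0.1.83: bits 001010 walk d0:-→d1:-→d2:-→d3:-→d4:-→d5:H2→d6:- -> H2
  lookup 159.227.1.163: bits 1001111111100011 walk d0:-→d1:-→d2:-→d3:-→d4:-→d5:-→d6:-→d7:-→d8:-→d9:-→d10:-→d11:-→d12:-→d13:-→d14:-→d15:-→d16:H7 -> H7
  lookup 78.123.123.178: bits 0 walk d0:-→d1:- -> no-route
  lookup 159.227.0.81: bits 1001111111100011 walk d0:-→d1:-→d2:-→d3:-→d4:-→d5:-→d6:-→d7:-→d8:-→d9:-→d10:-→d11:-→d12:-→d13:-→d14:-→d15:-→d16:H7 -> H7
  lookup 38.12.95.162: bits 0010 walk d0:-→d1:-→d2:-→d3:-→d4:- -> no-route
  lookup 216.47.179.78: bits 1 walk d0:-→d1:- -> no-route
  lookup 40.0.0.8: bits 001010 walk d0:-→d1:-→d2:-→d3:-→d4:-→d5:H2→d6:- -> H2
  add 42.179.60.0/24 -> H2 at depth 24
  lookup 42.179.60.7: bits 001010101011001100111100 walk d0:-→d1:-→d2:-→d3:-→d4:-→d5:H2→d6:-→d7:-→d8:-→d9:-→d10:-→d11:-→d12:-→d13:-→d14:-→d15:-→d16:-→d17:-→d18:-→d19:-→d20:-→d21:-→d22:-→d23:-→d24:H2 -> H2
  add 42.0.0.0/8 -> H4 at depth 8
  lookup 42.179.60.2: bits 001010101011001100111100 walk d0:-→d1:-→d2:-→d3:-→d4:-→d5:H2→d6:-→d7:-→d8:H4→d9:-→d10:-→d11:-→d12:-→d13:-→d14:-→d15:-→d16:-→d17:-→d18:-→d19:-→d20:-→d21:-→d22:-→d23:-→d24:H2 -> H2
  add 42.179.60.0/24 -> H2 at depth 24
  add 42.179.60.15/32 -> H5 at depth 32
  add 214.133.125.4/32 -> H1 at depth 32
  add 214.0.0.0/8 -> H0 at depth 8
  add 0.0.0.0/0 -> H5 at depth 0
  - 42.179.60.0/24 clear@24
  lookup 214.0.0.0: bits 11010110 walk d0:H5→d1:-→d2:-→d3:-→d4:-→d5:-→d6:-→d7:-→d8:H0 -> H0
  add 128.0.0.0/1 -> H4 at depth 1
  - 42.179.60.15/32 clear@32
  lookup 214.133.125.4: bits 11010110100001010111110100000100 walk d0:H5→d1:H4→d2:-→d3:-→d4:-→d5:-→d6:-→d7:-→d8:H0→d9:-→d10:-→d11:-→d12:-→d13:-→d14:-→d15:-→d16:-→d17:-→d18:-→d19:-→d20:-→d21:-→d22:-→d23:-→d24:-→d25:-→d26:-→d27:-→d28:-→d29:-→d30:-→d31:-→d32:H1 -> H1
  lookup 40.0.0.0: bits 001010 walk d0:H5→d1:-→d2:-→d3:-→d4:-→d5:H2→d6:- -> H2
  lookup 43.139.193.169: bits 0010101 walk d0:H5→d1:-→d2:-→d3:-→d4:-→d5:H2→d6:-→d7:- -> H2
  add 116.137.98.72/30 -> H5 at depth 30
  lookup 159.227.35.197: bits 1001111111100011 walk d0:H5→d1:H4→d2:-→d3:-→d4:-→d5:-→d6:-→d7:-→d8:-→d9:-→d10:-→d11:-→d12:-→d13:-→d14:-→d15:-→d16:H7 -> H7
  add 42.179.60.15/32 -> H7 at depth 32
  lookup 214.0.0.95: bits 11010110 walk d0:H5→d1:H4→d2:-→d3:-→d4:-→d5:-→d6:-→d7:-→d8:H0 -> H0
  add 159.224.0.0/12 -> H3 at depth 12
  add 42.179.0.0/16 -> H7 at depth 16
  add 214.133.120.0/21 -> H2 at depth 21
  - 214.133.125.4/32 clear@32
  add 42.0.0.0/8 -> H0 at depth 8
  add 42.179.60.0/25 -> H6 at depth 25
  add 116.136.0.0/14 -> H7 at depth 14
  add 159.227.238.0/24 -> H4 at depth 24
  lookup 214.0.0.125: bits 11010110 walk d0:H5→d1:H4→d2:-→d3:-→d4:-→d5:-→d6:-→d7:-→d8:H0 -> H0

== LOOKUPS ==
["H2","H7","no-route","H7","no-route","no-route","H2","H2","H2","H0","H1","H2","H2","H7","H0","H0"]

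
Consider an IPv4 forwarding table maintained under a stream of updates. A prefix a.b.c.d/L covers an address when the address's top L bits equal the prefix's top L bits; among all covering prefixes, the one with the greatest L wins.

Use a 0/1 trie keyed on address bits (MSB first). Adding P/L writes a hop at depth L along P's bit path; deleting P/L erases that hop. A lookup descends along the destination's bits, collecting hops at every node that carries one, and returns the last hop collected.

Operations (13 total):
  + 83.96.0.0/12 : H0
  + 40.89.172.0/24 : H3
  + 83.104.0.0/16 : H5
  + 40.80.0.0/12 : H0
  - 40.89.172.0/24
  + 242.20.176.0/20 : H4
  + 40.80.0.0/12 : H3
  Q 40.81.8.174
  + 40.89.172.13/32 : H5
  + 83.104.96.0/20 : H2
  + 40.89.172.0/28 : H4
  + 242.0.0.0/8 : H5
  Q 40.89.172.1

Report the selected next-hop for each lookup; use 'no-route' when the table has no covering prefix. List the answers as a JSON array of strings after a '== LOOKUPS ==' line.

Trace:
  + 83.96.0.0/12 (H0) depth=12
  + 40.89.172.0/24 (H3) depth=24
  + 83.104.0.0/16 (H5) depth=16
  + 40.80.0.0/12 (H0) depth=12
  del 40.89.172.0/24 (clear depth 24)
  + 242.20.176.0/20 (H4) depth=20
  + 40.80.0.0/12 (H3) depth=12
  Q 40.81.8.174: descend 001010000101 ; hops seen [H3] ; pick H3
  + 40.89.172.13/32 (H5) depth=32
  + 83.104.96.0/20 (H2) depth=20
  + 40.89.172.0/28 (H4) depth=28
  + 242.0.0.0/8 (H5) depth=8
  Q 40.89.172.1: descend 0010100001011001101011000000 ; hops seen [H3,H4] ; pick H4

== LOOKUPS ==
["H3","H4"]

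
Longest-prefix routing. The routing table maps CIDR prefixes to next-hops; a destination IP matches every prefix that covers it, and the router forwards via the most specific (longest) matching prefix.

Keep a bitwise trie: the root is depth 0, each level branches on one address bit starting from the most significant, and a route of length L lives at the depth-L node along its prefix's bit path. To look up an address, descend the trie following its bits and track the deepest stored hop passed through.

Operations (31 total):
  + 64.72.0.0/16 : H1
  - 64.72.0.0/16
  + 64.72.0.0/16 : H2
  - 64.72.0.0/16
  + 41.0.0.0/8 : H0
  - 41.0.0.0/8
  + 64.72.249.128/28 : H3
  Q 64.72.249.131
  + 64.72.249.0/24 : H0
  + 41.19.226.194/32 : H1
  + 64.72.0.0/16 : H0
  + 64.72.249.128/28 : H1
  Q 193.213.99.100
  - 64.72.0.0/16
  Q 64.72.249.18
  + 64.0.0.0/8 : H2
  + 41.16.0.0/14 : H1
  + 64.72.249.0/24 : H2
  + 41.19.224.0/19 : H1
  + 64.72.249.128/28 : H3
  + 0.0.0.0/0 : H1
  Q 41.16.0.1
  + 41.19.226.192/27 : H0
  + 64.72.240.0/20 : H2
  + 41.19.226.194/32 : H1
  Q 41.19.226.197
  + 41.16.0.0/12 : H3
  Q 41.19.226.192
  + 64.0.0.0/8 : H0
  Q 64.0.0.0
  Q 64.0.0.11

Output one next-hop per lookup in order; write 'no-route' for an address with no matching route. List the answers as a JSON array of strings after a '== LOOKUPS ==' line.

Trace:
  + 64.72.0.0/16 (H1) depth=16
  del 64.72.0.0/16 (clear depth 16)
  + 64.72.0.0/16 (H2) depth=16
  del 64.72.0.0/16 (clear depth 16)
  + 41.0.0.0/8 (H0) depth=8
  del 41.0.0.0/8 (clear depth 8)
  + 64.72.249.128/28 (H3) depth=28
  Q 64.72.249.131: descend 0100000001001000111110011000 ; hops seen [H3] ; pick H3
  + 64.72.249.0/24 (H0) depth=24
  + 41.19.226.194/32 (H1) depth=32
  + 64.72.0.0/16 (H0) depth=16
  + 64.72.249.128/28 (H1) depth=28
  Q 193.213.99.100: descend ε ; hops seen [∅] ; pick no-route
  del 64.72.0.0/16 (clear depth 16)
  Q 64.72.249.18: descend 010000000100100011111001 ; hops seen [H0] ; pick H0
  + 64.0.0.0/8 (H2) depth=8
  + 41.16.0.0/14 (H1) depth=14
  + 64.72.249.0/24 (H2) depth=24
  + 41.19.224.0/19 (H1) depth=19
  + 64.72.249.128/28 (H3) depth=28
  + 0.0.0.0/0 (H1) depth=0
  Q 41.16.0.1: descend 00101001000100 ; hops seen [H1,H1] ; pick H1
  + 41.19.226.192/27 (H0) depth=27
  + 64.72.240.0/20 (H2) depth=20
  + 41.19.226.194/32 (H1) depth=32
  Q 41.19.226.197: descend 00101001000100111110001011000 ; hops seen [H1,H1,H1,H0] ; pick H0
  + 41.16.0.0/12 (H3) depth=12
  Q 41.19.226.192: descend 001010010001001111100010110000 ; hops seen [H1,H3,H1,H1,H0] ; pick H0
  + 64.0.0.0/8 (H0) depth=8
  Q 64.0.0.0: descend 010000000 ; hops seen [H1,H0] ; pick H0
  Q 64.0.0.11: descend 010000000 ; hops seen [H1,H0] ; pick H0

== LOOKUPS ==
["H3","no-route","H0","H1","H0","H0","H0","H0"]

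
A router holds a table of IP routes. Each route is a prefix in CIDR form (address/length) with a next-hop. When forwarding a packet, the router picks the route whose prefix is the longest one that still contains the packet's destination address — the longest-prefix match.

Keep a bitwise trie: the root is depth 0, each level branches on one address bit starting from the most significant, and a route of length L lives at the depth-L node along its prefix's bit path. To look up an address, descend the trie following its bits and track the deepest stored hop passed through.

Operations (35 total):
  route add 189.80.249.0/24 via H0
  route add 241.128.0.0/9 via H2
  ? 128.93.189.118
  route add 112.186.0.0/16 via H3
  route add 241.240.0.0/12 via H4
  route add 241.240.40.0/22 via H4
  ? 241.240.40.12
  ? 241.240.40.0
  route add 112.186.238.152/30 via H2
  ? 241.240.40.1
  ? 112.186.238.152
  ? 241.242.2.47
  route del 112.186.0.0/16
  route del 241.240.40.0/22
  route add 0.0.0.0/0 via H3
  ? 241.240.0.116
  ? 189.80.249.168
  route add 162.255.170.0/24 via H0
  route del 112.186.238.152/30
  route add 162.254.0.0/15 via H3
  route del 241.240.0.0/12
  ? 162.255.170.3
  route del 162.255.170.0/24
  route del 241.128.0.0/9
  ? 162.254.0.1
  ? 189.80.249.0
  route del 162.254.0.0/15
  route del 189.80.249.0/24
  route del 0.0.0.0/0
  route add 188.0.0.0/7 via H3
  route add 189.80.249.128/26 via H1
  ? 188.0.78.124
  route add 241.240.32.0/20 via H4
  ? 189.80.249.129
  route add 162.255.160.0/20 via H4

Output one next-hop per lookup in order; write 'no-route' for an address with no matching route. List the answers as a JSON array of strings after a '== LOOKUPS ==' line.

Trace:
  + 189.80.249.0/24 (H0) depth=24
  + 241.128.0.0/9 (H2) depth=9
  ? 128.93.189.118  path d0:-→d1:-→d2:-  best=no-route
  + 112.186.0.0/16 (H3) depth=16
  + 241.240.0.0/12 (H4) depth=12
  + 241.240.40.0/22 (H4) depth=22
  ? 241.240.40.12  path d0:-→d1:-→d2:-→d3:-→d4:-→d5:-→d6:-→d7:-→d8:-→d9:H2→d10:-→d11:-→d12:H4→d13:-→d14:-→d15:-→d16:-→d17:-→d18:-→d19:-→d20:-→d21:-→d22:H4  best=H4
  ? 241.240.40.0  path d0:-→d1:-→d2:-→d3:-→d4:-→d5:-→d6:-→d7:-→d8:-→d9:H2→d10:-→d11:-→d12:H4→d13:-→d14:-→d15:-→d16:-→d17:-→d18:-→d19:-→d20:-→d21:-→d22:H4  best=H4
  + 112.186.238.152/30 (H2) depth=30
  ? 241.240.40.1  path d0:-→d1:-→d2:-→d3:-→d4:-→d5:-→d6:-→d7:-→d8:-→d9:H2→d10:-→d11:-→d12:H4→d13:-→d14:-→d15:-→d16:-→d17:-→d18:-→d19:-→d20:-→d21:-→d22:H4  best=H4
  ? 112.186.238.152  path d0:-→d1:-→d2:-→d3:-→d4:-→d5:-→d6:-→d7:-→d8:-→d9:-→d10:-→d11:-→d12:-→d13:-→d14:-→d15:-→d16:H3→d17:-→d18:-→d19:-→d20:-→d21:-→d22:-→d23:-→d24:-→d25:-→d26:-→d27:-→d28:-→d29:-→d30:H2  best=H2
  ? 241.242.2.47  path d0:-→d1:-→d2:-→d3:-→d4:-→d5:-→d6:-→d7:-→d8:-→d9:H2→d10:-→d11:-→d12:H4→d13:-→d14:-  best=H4
  - 112.186.0.0/16 clear@16
  - 241.240.40.0/22 clear@22
  + 0.0.0.0/0 (H3) depth=0
  ? 241.240.0.116  path d0:H3→d1:-→d2:-→d3:-→d4:-→d5:-→d6:-→d7:-→d8:-→d9:H2→d10:-→d11:-→d12:H4→d13:-→d14:-→d15:-→d16:-→d17:-→d18:-  best=H4
  ? 189.80.249.168  path d0:H3→d1:-→d2:-→d3:-→d4:-→d5:-→d6:-→d7:-→d8:-→d9:-→d10:-→d11:-→d12:-→d13:-→d14:-→d15:-→d16:-→d17:-→d18:-→d19:-→d20:-→d21:-→d22:-→d23:-→d24:H0  best=H0
  + 162.255.170.0/24 (H0) depth=24
  - 112.186.238.152/30 clear@30
  + 162.254.0.0/15 (H3) depth=15
  - 241.240.0.0/12 clear@12
  ? 162.255.170.3  path d0:H3→d1:-→d2:-→d3:-→d4:-→d5:-→d6:-→d7:-→d8:-→d9:-→d10:-→d11:-→d12:-→d13:-→d14:-→d15:H3→d16:-→d17:-→d18:-→d19:-→d20:-→d21:-→d22:-→d23:-→d24:H0  best=H0
  - 162.255.170.0/24 clear@24
  - 241.128.0.0/9 clear@9
  ? 162.254.0.1  path d0:H3→d1:-→d2:-→d3:-→d4:-→d5:-→d6:-→d7:-→d8:-→d9:-→d10:-→d11:-→d12:-→d13:-→d14:-→d15:H3  best=H3
  ? 189.80.249.0  path d0:H3→d1:-→d2:-→d3:-→d4:-→d5:-→d6:-→d7:-→d8:-→d9:-→d10:-→d11:-→d12:-→d13:-→d14:-→d15:-→d16:-→d17:-→d18:-→d19:-→d20:-→d21:-→d22:-→d23:-→d24:H0  best=H0
  - 162.254.0.0/15 clear@15
  - 189.80.249.0/24 clear@24
  - 0.0.0.0/0 clear@0
  + 188.0.0.0/7 (H3) depth=7
  + 189.80.249.128/26 (H1) depth=26
  ? 188.0.78.124  path d0:-→d1:-→d2:-→d3:-→d4:-→d5:-→d6:-→d7:H3  best=H3
  + 241.240.32.0/20 (H4) depth=20
  ? 189.80.249.129  path d0:-→d1:-→d2:-→d3:-→d4:-→d5:-→d6:-→d7:H3→d8:-→d9:-→d10:-→d11:-→d12:-→d13:-→d14:-→d15:-→d16:-→d17:-→d18:-→d19:-→d20:-→d21:-→d22:-→d23:-→d24:-→d25:-→d26:H1  best=H1
  + 162.255.160.0/20 (H4) depth=20

== LOOKUPS ==
["no-route","H4","H4","H4","H2","H4","H4","H0","H0","H3","H0","H3","H1"]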